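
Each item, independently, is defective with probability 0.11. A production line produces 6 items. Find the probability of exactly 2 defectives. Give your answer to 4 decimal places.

0.1139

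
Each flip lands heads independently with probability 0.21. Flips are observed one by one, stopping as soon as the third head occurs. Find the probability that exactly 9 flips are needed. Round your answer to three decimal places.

Y = trial on which the third success occurs; negative binomial, r=3, p=0.21.
P(Y=9) = C(8,2) · p^3 · (1−p)^6
= 28 · 0.009261 · 0.24309 = 0.06303

0.063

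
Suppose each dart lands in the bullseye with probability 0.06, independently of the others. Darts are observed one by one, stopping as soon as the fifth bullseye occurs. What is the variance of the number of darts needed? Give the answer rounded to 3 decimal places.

1305.556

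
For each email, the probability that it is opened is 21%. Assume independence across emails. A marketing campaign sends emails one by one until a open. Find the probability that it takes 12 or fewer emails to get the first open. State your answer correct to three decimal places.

Y = number of emails to the first success; geometric, p = 0.21.
P(Y ≤ 12) = 1 − (1−p)^12 = 1 − 0.05909 = 0.94091

0.941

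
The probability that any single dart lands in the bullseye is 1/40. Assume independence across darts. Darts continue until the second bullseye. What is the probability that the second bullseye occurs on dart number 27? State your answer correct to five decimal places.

Y = trial on which the second success occurs; negative binomial, r=2, p=0.025.
P(Y=27) = C(26,1) · p^2 · (1−p)^25
= 26 · 0.000625 · 0.53103 = 0.0086292

0.00863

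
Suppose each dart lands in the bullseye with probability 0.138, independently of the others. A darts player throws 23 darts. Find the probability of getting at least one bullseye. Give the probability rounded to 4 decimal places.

P(at least one) = 1 − P(none) = 1 − (1 − 0.138)^23
= 1 − 0.032860 = 0.967140

0.9671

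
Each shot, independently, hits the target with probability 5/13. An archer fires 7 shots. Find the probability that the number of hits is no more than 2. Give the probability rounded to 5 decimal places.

0.45380

X ~ Binomial(7, 0.384615); P(X ≤ 2) = Σ C(7,k) p^k (1−p)^(7−k) over k:
  k=0: C(7,0)·0.384615^0·0.615385^7 = 0.0334215
  k=1: C(7,1)·0.384615^1·0.615385^6 = 0.1462192
  k=2: C(7,2)·0.384615^2·0.615385^5 = 0.2741611
Total = 0.4538018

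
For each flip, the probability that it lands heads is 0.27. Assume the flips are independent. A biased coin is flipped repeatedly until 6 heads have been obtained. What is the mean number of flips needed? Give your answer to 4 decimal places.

Y = total flips until the sixth success; negative binomial with r=6, p=0.27.
E[Y] = r / p = 6 / 0.27 = 22.222222

22.2222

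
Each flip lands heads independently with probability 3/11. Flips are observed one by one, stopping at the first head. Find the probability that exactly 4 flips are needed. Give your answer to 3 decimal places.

0.105

Geometric (trials to first success), p = 0.272727.
P(Y = 4) = (1−p)^3 · p = 0.38467 · 0.272727 = 0.10491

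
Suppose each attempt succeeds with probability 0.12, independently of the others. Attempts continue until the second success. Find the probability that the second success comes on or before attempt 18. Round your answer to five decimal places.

0.65400

Finishing within 18 attempts ⇔ at least 2 successes in the first 18. With X ~ Binomial(18, 0.12), P(Y ≤ 18) = 1 − P(X ≤ 1).
  k=0: C(18,0)·0.12^0·0.88^18 = 0.1001586
  k=1: C(18,1)·0.12^1·0.88^17 = 0.2458438
1 − 0.3460023 = 0.6539977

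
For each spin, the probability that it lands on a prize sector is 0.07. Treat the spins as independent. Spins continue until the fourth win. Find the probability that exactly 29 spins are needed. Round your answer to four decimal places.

0.0128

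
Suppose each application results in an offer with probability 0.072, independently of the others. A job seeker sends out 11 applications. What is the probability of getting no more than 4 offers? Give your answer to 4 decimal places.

0.9994

X ~ Binomial(11, 0.072); P(X ≤ 4) = Σ C(11,k) p^k (1−p)^(11−k) over k:
  k=0: C(11,0)·0.072^0·0.928^11 = 0.439570
  k=1: C(11,1)·0.072^1·0.928^10 = 0.375150
  k=2: C(11,2)·0.072^2·0.928^9 = 0.145532
  k=3: C(11,3)·0.072^3·0.928^8 = 0.033874
  k=4: C(11,4)·0.072^4·0.928^7 = 0.005256
Total = 0.999382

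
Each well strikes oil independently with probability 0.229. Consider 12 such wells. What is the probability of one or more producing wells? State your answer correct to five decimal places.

P(at least one) = 1 − P(none) = 1 − (1 − 0.229)^12
= 1 − 0.0441217 = 0.9558783

0.95588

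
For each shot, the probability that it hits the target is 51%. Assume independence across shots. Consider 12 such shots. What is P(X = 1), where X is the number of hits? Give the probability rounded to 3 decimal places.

X ~ Binomial(n=12, p=0.51).
P(X=1) = C(12,1) · p^1 · (1−p)^11
= 12 · 0.51 · 0.00039098 = 0.00239

0.002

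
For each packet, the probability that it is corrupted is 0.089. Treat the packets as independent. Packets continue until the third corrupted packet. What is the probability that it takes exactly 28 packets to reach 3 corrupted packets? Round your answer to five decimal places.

0.02407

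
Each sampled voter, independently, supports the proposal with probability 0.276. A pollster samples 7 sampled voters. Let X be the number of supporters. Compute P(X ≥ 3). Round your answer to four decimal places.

0.2993

X ~ Binomial(7, 0.276); P(X ≥ 3) = Σ C(7,k) p^k (1−p)^(7−k) over k:
  k=3: C(7,3)·0.276^3·0.724^4 = 0.202185
  k=4: C(7,4)·0.276^4·0.724^3 = 0.077076
  k=5: C(7,5)·0.276^5·0.724^2 = 0.017630
  k=6: C(7,6)·0.276^6·0.724^1 = 0.002240
  k=7: C(7,7)·0.276^7·0.724^0 = 0.000122
Total = 0.299253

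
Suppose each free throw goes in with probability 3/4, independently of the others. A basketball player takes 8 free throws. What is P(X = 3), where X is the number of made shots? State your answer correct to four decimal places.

0.0231

X ~ Binomial(n=8, p=0.75).
P(X=3) = C(8,3) · p^3 · (1−p)^5
= 56 · 0.42188 · 0.00097656 = 0.023071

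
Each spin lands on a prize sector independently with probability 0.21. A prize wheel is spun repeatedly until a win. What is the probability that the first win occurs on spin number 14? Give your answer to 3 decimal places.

0.010

Geometric (trials to first success), p = 0.21.
P(Y = 14) = (1−p)^13 · p = 0.046682 · 0.21 = 0.00980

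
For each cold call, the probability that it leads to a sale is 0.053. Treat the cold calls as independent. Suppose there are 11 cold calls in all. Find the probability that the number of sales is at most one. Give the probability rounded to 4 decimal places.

X ~ Binomial(11, 0.053); P(X ≤ 1) = Σ C(11,k) p^k (1−p)^(11−k) over k:
  k=0: C(11,0)·0.053^0·0.947^11 = 0.549351
  k=1: C(11,1)·0.053^1·0.947^10 = 0.338196
Total = 0.887547

0.8875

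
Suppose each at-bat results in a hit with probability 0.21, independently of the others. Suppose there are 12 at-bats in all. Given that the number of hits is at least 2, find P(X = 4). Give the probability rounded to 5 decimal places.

X ~ Binomial(12, 0.21). Want P(X=4 | X≥2) = P(X=4) / P(X≥2).
P(X=4) = C(12,4)·0.21^4·0.79^8 = 0.1460492
P(X≥2) = 1 − 0.0590915 − 0.1884944 = 0.7524140
Ratio = 0.1460492 / 0.7524140 = 0.1941075

0.19411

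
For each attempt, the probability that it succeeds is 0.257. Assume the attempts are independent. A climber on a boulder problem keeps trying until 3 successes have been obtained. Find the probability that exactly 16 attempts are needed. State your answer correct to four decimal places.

Y = trial on which the third success occurs; negative binomial, r=3, p=0.257.
P(Y=16) = C(15,2) · p^3 · (1−p)^13
= 105 · 0.016975 · 0.021031 = 0.037484

0.0375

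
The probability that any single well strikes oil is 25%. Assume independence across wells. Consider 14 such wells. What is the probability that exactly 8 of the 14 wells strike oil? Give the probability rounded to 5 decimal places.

0.00816

X ~ Binomial(n=14, p=0.25).
P(X=8) = C(14,8) · p^8 · (1−p)^6
= 3003 · 1.5259e-05 · 0.17798 = 0.0081554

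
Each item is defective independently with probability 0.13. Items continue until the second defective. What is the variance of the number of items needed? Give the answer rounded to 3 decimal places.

102.959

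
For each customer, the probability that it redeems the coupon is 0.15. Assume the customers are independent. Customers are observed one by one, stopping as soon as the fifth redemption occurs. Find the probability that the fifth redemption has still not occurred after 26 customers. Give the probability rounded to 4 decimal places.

0.6505

Needing more than 26 customers ⇔ fewer than 5 successes in the first 26. With X ~ Binomial(26, 0.15), P(Y > 26) = P(X ≤ 4).
  k=0: C(26,0)·0.15^0·0.85^26 = 0.014618
  k=1: C(26,1)·0.15^1·0.85^25 = 0.067071
  k=2: C(26,2)·0.15^2·0.85^24 = 0.147952
  k=3: C(26,3)·0.15^3·0.85^23 = 0.208873
  k=4: C(26,4)·0.15^4·0.85^22 = 0.211945
P(X ≤ 4) = 0.650459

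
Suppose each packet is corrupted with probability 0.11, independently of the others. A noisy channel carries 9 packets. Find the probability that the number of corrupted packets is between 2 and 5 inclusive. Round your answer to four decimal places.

0.2598

X ~ Binomial(9, 0.11); P(2 ≤ X ≤ 5) = Σ C(9,k) p^k (1−p)^(9−k) over k:
  k=2: C(9,2)·0.11^2·0.89^7 = 0.192672
  k=3: C(9,3)·0.11^3·0.89^6 = 0.055564
  k=4: C(9,4)·0.11^4·0.89^5 = 0.010301
  k=5: C(9,5)·0.11^5·0.89^4 = 0.001273
Total = 0.259811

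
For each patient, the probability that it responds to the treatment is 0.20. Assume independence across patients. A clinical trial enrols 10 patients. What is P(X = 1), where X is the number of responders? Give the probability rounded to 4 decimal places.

0.2684

X ~ Binomial(n=10, p=0.20).
P(X=1) = C(10,1) · p^1 · (1−p)^9
= 10 · 0.2 · 0.13422 = 0.268435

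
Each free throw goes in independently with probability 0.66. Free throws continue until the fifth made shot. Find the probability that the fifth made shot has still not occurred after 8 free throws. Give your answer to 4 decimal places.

Needing more than 8 free throws ⇔ fewer than 5 successes in the first 8. With X ~ Binomial(8, 0.66), P(Y > 8) = P(X ≤ 4).
  k=0: C(8,0)·0.66^0·0.34^8 = 0.000179
  k=1: C(8,1)·0.66^1·0.34^7 = 0.002773
  k=2: C(8,2)·0.66^2·0.34^6 = 0.018842
  k=3: C(8,3)·0.66^3·0.34^5 = 0.073150
  k=4: C(8,4)·0.66^4·0.34^4 = 0.177496
P(X ≤ 4) = 0.272440

0.2724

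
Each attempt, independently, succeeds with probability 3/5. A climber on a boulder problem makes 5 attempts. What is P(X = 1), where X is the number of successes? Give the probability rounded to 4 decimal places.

X ~ Binomial(n=5, p=0.60).
P(X=1) = C(5,1) · p^1 · (1−p)^4
= 5 · 0.6 · 0.0256 = 0.076800

0.0768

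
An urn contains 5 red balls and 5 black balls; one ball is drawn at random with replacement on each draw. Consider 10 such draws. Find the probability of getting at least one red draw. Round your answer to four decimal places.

P(at least one) = 1 − P(none) = 1 − (1 − 0.50)^10
= 1 − 0.000977 = 0.999023

0.9990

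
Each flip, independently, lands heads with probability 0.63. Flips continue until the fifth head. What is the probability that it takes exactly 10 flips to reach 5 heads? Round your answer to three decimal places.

0.087

Y = trial on which the fifth success occurs; negative binomial, r=5, p=0.63.
P(Y=10) = C(9,4) · p^5 · (1−p)^5
= 126 · 0.099244 · 0.0069344 = 0.08671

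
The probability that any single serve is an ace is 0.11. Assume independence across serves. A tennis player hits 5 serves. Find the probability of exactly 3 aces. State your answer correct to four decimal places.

0.0105

X ~ Binomial(n=5, p=0.11).
P(X=3) = C(5,3) · p^3 · (1−p)^2
= 10 · 0.001331 · 0.7921 = 0.010543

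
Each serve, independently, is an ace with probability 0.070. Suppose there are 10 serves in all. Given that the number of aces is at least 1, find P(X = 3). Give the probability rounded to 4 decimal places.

X ~ Binomial(10, 0.07). Want P(X=3 | X≥1) = P(X=3) / P(X≥1).
P(X=3) = C(10,3)·0.07^3·0.93^7 = 0.024766
P(X≥1) = 1 − 0.483982 = 0.516018
Ratio = 0.024766 / 0.516018 = 0.047994

0.0480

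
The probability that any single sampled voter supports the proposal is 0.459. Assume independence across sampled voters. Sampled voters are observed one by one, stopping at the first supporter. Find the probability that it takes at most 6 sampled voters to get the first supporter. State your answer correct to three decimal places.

Y = number of sampled voters to the first success; geometric, p = 0.459.
P(Y ≤ 6) = 1 − (1−p)^6 = 1 − 0.02507 = 0.97493

0.975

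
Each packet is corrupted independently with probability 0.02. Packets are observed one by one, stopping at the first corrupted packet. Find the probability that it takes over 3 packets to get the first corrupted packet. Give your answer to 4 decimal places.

Y = number of packets to the first success; geometric, p = 0.02.
P(Y > 3) = P(first 3 all fail) = (1−p)^3 = 0.941192

0.9412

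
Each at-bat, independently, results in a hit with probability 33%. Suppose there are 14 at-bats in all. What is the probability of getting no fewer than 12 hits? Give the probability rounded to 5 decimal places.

0.00007

X ~ Binomial(14, 0.33); P(X ≥ 12) = Σ C(14,k) p^k (1−p)^(14−k) over k:
  k=12: C(14,12)·0.33^12·0.67^2 = 0.0000681
  k=13: C(14,13)·0.33^13·0.67^1 = 0.0000052
  k=14: C(14,14)·0.33^14·0.67^0 = 0.0000002
Total = 0.0000735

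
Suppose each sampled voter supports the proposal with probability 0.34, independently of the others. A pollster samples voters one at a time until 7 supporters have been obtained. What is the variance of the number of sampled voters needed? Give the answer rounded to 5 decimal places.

39.96540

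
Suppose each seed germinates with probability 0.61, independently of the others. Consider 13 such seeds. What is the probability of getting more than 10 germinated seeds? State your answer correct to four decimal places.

X ~ Binomial(13, 0.61); P(X ≥ 11) = Σ C(13,k) p^k (1−p)^(13−k) over k:
  k=11: C(13,11)·0.61^11·0.39^2 = 0.051624
  k=12: C(13,12)·0.61^12·0.39^1 = 0.013458
  k=13: C(13,13)·0.61^13·0.39^0 = 0.001619
Total = 0.066701

0.0667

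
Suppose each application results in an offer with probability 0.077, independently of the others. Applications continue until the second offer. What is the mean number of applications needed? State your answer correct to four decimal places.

25.9740

Y = total applications until the second success; negative binomial with r=2, p=0.077.
E[Y] = r / p = 2 / 0.077 = 25.974026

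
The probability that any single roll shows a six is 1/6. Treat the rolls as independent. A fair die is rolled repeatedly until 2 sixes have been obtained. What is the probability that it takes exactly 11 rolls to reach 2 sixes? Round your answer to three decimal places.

0.054

Y = trial on which the second success occurs; negative binomial, r=2, p=0.166667.
P(Y=11) = C(10,1) · p^2 · (1−p)^9
= 10 · 0.027778 · 0.19381 = 0.05384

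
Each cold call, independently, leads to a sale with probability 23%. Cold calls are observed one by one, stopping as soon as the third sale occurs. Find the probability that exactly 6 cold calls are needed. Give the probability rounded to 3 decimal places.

Y = trial on which the third success occurs; negative binomial, r=3, p=0.23.
P(Y=6) = C(5,2) · p^3 · (1−p)^3
= 10 · 0.012167 · 0.45653 = 0.05555

0.056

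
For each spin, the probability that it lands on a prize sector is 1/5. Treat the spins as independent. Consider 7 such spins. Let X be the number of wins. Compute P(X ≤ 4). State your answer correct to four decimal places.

0.9953

X ~ Binomial(7, 0.20); P(X ≤ 4) = Σ C(7,k) p^k (1−p)^(7−k) over k:
  k=0: C(7,0)·0.20^0·0.80^7 = 0.209715
  k=1: C(7,1)·0.20^1·0.80^6 = 0.367002
  k=2: C(7,2)·0.20^2·0.80^5 = 0.275251
  k=3: C(7,3)·0.20^3·0.80^4 = 0.114688
  k=4: C(7,4)·0.20^4·0.80^3 = 0.028672
Total = 0.995328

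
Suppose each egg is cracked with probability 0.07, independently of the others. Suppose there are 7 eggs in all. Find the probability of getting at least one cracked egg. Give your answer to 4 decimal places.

0.3983

P(at least one) = 1 − P(none) = 1 − (1 − 0.07)^7
= 1 − 0.601701 = 0.398299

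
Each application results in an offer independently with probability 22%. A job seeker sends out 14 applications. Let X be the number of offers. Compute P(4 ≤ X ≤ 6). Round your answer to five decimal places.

0.35238

X ~ Binomial(14, 0.22); P(4 ≤ X ≤ 6) = Σ C(14,k) p^k (1−p)^(14−k) over k:
  k=4: C(14,4)·0.22^4·0.78^10 = 0.1954658
  k=5: C(14,5)·0.22^5·0.78^9 = 0.1102628
  k=6: C(14,6)·0.22^6·0.78^8 = 0.0466496
Total = 0.3523782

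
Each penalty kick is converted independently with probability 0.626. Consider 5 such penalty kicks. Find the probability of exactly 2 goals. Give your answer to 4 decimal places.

0.2050

X ~ Binomial(n=5, p=0.626).
P(X=2) = C(5,2) · p^2 · (1−p)^3
= 10 · 0.39188 · 0.052314 = 0.205005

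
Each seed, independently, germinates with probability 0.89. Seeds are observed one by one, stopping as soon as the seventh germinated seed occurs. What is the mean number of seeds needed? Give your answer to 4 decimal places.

7.8652

Y = total seeds until the seventh success; negative binomial with r=7, p=0.89.
E[Y] = r / p = 7 / 0.89 = 7.865169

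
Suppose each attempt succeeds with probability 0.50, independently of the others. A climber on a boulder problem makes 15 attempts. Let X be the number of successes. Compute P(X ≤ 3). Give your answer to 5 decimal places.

0.01758

X ~ Binomial(15, 0.50); P(X ≤ 3) = Σ C(15,k) p^k (1−p)^(15−k) over k:
  k=0: C(15,0)·0.50^0·0.50^15 = 0.0000305
  k=1: C(15,1)·0.50^1·0.50^14 = 0.0004578
  k=2: C(15,2)·0.50^2·0.50^13 = 0.0032043
  k=3: C(15,3)·0.50^3·0.50^12 = 0.0138855
Total = 0.0175781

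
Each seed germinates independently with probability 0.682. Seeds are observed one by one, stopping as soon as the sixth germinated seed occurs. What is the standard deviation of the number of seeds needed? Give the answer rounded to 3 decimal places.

Y = total seeds until the sixth success; negative binomial with r=6, p=0.682.
SD(Y) = √[r(1−p)/p²] = √(4.10213) = 2.02537

2.025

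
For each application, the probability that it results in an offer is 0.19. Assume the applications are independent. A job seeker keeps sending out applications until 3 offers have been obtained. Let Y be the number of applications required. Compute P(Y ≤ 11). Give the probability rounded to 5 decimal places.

Finishing within 11 applications ⇔ at least 3 successes in the first 11. With X ~ Binomial(11, 0.19), P(Y ≤ 11) = 1 − P(X ≤ 2).
  k=0: C(11,0)·0.19^0·0.81^11 = 0.0984771
  k=1: C(11,1)·0.19^1·0.81^10 = 0.2540952
  k=2: C(11,2)·0.19^2·0.81^9 = 0.2980129
1 − 0.6505852 = 0.3494148

0.34941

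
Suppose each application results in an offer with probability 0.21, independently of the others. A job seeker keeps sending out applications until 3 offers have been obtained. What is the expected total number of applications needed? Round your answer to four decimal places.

14.2857

Y = total applications until the third success; negative binomial with r=3, p=0.21.
E[Y] = r / p = 3 / 0.21 = 14.285714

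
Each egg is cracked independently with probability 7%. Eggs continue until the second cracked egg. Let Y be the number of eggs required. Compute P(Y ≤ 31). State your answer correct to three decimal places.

0.649

Finishing within 31 eggs ⇔ at least 2 successes in the first 31. With X ~ Binomial(31, 0.07), P(Y ≤ 31) = 1 − P(X ≤ 1).
  k=0: C(31,0)·0.07^0·0.93^31 = 0.10543
  k=1: C(31,1)·0.07^1·0.93^30 = 0.24601
1 − 0.35144 = 0.64856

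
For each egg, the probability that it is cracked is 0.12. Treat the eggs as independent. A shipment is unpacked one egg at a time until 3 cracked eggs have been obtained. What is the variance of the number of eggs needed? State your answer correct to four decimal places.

Y = total eggs until the third success; negative binomial with r=3, p=0.12.
Var(Y) = r(1−p)/p² = 3·0.88 / 0.12² = 183.333333

183.3333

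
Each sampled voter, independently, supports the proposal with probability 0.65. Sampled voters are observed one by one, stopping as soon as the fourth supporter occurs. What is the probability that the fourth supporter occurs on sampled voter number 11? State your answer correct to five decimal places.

0.01378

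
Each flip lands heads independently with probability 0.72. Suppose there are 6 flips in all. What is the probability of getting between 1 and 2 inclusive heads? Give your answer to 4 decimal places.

X ~ Binomial(6, 0.72); P(1 ≤ X ≤ 2) = Σ C(6,k) p^k (1−p)^(6−k) over k:
  k=1: C(6,1)·0.72^1·0.28^5 = 0.007435
  k=2: C(6,2)·0.72^2·0.28^4 = 0.047796
Total = 0.055231

0.0552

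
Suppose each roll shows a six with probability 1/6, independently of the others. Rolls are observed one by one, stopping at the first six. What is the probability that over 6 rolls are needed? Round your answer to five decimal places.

0.33490

Y = number of rolls to the first success; geometric, p = 0.166667.
P(Y > 6) = P(first 6 all fail) = (1−p)^6 = 0.3348980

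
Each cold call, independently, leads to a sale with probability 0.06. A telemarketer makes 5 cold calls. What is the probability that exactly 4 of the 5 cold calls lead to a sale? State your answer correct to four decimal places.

0.0001

X ~ Binomial(n=5, p=0.06).
P(X=4) = C(5,4) · p^4 · (1−p)^1
= 5 · 1.296e-05 · 0.94 = 0.000061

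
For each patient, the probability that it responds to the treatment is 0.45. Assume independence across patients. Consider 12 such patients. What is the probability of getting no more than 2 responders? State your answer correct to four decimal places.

0.0421

X ~ Binomial(12, 0.45); P(X ≤ 2) = Σ C(12,k) p^k (1−p)^(12−k) over k:
  k=0: C(12,0)·0.45^0·0.55^12 = 0.000766
  k=1: C(12,1)·0.45^1·0.55^11 = 0.007523
  k=2: C(12,2)·0.45^2·0.55^10 = 0.033853
Total = 0.042142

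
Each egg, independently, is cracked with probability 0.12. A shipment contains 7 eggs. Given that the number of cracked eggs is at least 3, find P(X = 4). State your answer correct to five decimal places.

X ~ Binomial(7, 0.12). Want P(X=4 | X≥3) = P(X=4) / P(X≥3).
P(X=4) = C(7,4)·0.12^4·0.88^3 = 0.0049459
P(X≥3) = 1 − 0.4086756 − 0.3900994 − 0.1595861 = 0.0416388
Ratio = 0.0049459 / 0.0416388 = 0.1187798

0.11878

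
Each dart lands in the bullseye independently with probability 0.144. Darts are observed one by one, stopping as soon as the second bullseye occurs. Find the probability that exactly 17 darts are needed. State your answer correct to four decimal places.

Y = trial on which the second success occurs; negative binomial, r=2, p=0.144.
P(Y=17) = C(16,1) · p^2 · (1−p)^15
= 16 · 0.020736 · 0.097075 = 0.032207

0.0322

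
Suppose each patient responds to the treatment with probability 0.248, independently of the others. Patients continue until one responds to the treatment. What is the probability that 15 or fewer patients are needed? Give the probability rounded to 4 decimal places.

0.9861

Y = number of patients to the first success; geometric, p = 0.248.
P(Y ≤ 15) = 1 − (1−p)^15 = 1 − 0.013908 = 0.986092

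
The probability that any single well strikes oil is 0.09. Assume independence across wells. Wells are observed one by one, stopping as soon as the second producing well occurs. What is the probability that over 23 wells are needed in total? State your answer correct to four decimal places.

0.3742

Needing more than 23 wells ⇔ fewer than 2 successes in the first 23. With X ~ Binomial(23, 0.09), P(Y > 23) = P(X ≤ 1).
  k=0: C(23,0)·0.09^0·0.91^23 = 0.114275
  k=1: C(23,1)·0.09^1·0.91^22 = 0.259945
P(X ≤ 1) = 0.374220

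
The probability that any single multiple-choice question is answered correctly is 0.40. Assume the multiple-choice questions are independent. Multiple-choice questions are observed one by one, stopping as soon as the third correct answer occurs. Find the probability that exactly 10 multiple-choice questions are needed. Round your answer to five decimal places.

0.06450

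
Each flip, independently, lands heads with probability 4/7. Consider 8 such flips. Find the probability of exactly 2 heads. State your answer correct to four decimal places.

X ~ Binomial(n=8, p=0.571429).
P(X=2) = C(8,2) · p^2 · (1−p)^6
= 28 · 0.32653 · 0.0061964 = 0.056653

0.0567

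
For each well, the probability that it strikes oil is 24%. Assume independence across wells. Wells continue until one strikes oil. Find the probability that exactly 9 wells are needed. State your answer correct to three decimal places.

Geometric (trials to first success), p = 0.24.
P(Y = 9) = (1−p)^8 · p = 0.1113 · 0.24 = 0.02671

0.027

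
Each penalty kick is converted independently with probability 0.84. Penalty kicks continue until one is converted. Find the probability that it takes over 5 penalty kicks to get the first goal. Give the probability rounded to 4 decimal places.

0.0001

Y = number of penalty kicks to the first success; geometric, p = 0.84.
P(Y > 5) = P(first 5 all fail) = (1−p)^5 = 0.000105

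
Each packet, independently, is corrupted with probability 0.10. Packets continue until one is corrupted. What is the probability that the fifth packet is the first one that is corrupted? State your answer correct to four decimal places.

Geometric (trials to first success), p = 0.10.
P(Y = 5) = (1−p)^4 · p = 0.6561 · 0.10 = 0.065610

0.0656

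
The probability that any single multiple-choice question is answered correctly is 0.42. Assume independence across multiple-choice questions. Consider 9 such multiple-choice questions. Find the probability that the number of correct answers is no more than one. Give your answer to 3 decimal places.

0.056

X ~ Binomial(9, 0.42); P(X ≤ 1) = Σ C(9,k) p^k (1−p)^(9−k) over k:
  k=0: C(9,0)·0.42^0·0.58^9 = 0.00743
  k=1: C(9,1)·0.42^1·0.58^8 = 0.04841
Total = 0.05584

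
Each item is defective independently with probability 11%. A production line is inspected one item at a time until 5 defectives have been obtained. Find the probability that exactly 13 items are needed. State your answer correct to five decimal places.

0.00314

Y = trial on which the fifth success occurs; negative binomial, r=5, p=0.11.
P(Y=13) = C(12,4) · p^5 · (1−p)^8
= 495 · 1.6105e-05 · 0.39366 = 0.0031383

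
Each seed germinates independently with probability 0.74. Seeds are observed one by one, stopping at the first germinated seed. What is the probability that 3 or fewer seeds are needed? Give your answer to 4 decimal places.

0.9824

Y = number of seeds to the first success; geometric, p = 0.74.
P(Y ≤ 3) = 1 − (1−p)^3 = 1 − 0.017576 = 0.982424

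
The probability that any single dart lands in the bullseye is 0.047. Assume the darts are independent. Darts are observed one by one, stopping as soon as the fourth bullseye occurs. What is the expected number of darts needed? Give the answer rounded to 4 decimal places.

Y = total darts until the fourth success; negative binomial with r=4, p=0.047.
E[Y] = r / p = 4 / 0.047 = 85.106383

85.1064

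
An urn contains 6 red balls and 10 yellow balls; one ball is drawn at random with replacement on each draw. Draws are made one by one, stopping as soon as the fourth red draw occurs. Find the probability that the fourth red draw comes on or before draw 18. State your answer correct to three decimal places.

0.949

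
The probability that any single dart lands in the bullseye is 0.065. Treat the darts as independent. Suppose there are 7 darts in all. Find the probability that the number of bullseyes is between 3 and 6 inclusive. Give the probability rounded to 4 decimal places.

X ~ Binomial(7, 0.065); P(3 ≤ X ≤ 6) = Σ C(7,k) p^k (1−p)^(7−k) over k:
  k=3: C(7,3)·0.065^3·0.935^4 = 0.007346
  k=4: C(7,4)·0.065^4·0.935^3 = 0.000511
  k=5: C(7,5)·0.065^5·0.935^2 = 0.000021
  k=6: C(7,6)·0.065^6·0.935^1 = 0.000000
Total = 0.007879

0.0079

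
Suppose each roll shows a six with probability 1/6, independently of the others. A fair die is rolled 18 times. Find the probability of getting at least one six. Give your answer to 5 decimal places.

0.96244

P(at least one) = 1 − P(none) = 1 − (1 − 0.166667)^18
= 1 − 0.0375610 = 0.9624390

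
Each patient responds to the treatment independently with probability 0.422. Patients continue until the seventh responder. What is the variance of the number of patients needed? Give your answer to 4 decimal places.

Y = total patients until the seventh success; negative binomial with r=7, p=0.422.
Var(Y) = r(1−p)/p² = 7·0.578 / 0.422² = 22.719615

22.7196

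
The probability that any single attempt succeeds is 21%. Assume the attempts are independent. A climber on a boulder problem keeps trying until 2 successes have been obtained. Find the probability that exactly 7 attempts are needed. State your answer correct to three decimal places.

Y = trial on which the second success occurs; negative binomial, r=2, p=0.21.
P(Y=7) = C(6,1) · p^2 · (1−p)^5
= 6 · 0.0441 · 0.30771 = 0.08142

0.081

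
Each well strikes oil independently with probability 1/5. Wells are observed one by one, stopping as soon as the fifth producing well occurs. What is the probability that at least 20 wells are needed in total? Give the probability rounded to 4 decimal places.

Needing more than 19 wells ⇔ fewer than 5 successes in the first 19. With X ~ Binomial(19, 0.20), P(Y > 19) = P(X ≤ 4).
  k=0: C(19,0)·0.20^0·0.80^19 = 0.014412
  k=1: C(19,1)·0.20^1·0.80^18 = 0.068455
  k=2: C(19,2)·0.20^2·0.80^17 = 0.154023
  k=3: C(19,3)·0.20^3·0.80^16 = 0.218199
  k=4: C(19,4)·0.20^4·0.80^15 = 0.218199
P(X ≤ 4) = 0.673288

0.6733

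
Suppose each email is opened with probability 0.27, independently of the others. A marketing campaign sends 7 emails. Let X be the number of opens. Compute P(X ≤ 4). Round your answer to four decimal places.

X ~ Binomial(7, 0.27); P(X ≤ 4) = Σ C(7,k) p^k (1−p)^(7−k) over k:
  k=0: C(7,0)·0.27^0·0.73^7 = 0.110474
  k=1: C(7,1)·0.27^1·0.73^6 = 0.286022
  k=2: C(7,2)·0.27^2·0.73^5 = 0.317367
  k=3: C(7,3)·0.27^3·0.73^4 = 0.195637
  k=4: C(7,4)·0.27^4·0.73^3 = 0.072359
Total = 0.981858

0.9819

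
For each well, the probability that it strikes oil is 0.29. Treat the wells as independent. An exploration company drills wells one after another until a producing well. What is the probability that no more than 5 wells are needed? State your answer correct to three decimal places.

0.820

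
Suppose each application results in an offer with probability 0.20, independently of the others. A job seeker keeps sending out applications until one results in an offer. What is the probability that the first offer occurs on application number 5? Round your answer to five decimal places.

0.08192

Geometric (trials to first success), p = 0.20.
P(Y = 5) = (1−p)^4 · p = 0.4096 · 0.20 = 0.0819200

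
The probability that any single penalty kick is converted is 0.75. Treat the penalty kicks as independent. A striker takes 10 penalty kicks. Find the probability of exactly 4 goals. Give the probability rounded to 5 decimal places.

X ~ Binomial(n=10, p=0.75).
P(X=4) = C(10,4) · p^4 · (1−p)^6
= 210 · 0.31641 · 0.00024414 = 0.0162220

0.01622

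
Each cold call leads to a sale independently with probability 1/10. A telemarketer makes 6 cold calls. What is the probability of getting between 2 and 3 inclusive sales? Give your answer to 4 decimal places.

0.1130

X ~ Binomial(6, 0.10); P(2 ≤ X ≤ 3) = Σ C(6,k) p^k (1−p)^(6−k) over k:
  k=2: C(6,2)·0.10^2·0.90^4 = 0.098415
  k=3: C(6,3)·0.10^3·0.90^3 = 0.014580
Total = 0.112995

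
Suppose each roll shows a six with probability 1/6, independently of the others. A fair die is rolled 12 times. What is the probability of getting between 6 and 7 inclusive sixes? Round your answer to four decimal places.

0.0078

X ~ Binomial(12, 0.166667); P(6 ≤ X ≤ 7) = Σ C(12,k) p^k (1−p)^(12−k) over k:
  k=6: C(12,6)·0.166667^6·0.833333^6 = 0.006632
  k=7: C(12,7)·0.166667^7·0.833333^5 = 0.001137
Total = 0.007769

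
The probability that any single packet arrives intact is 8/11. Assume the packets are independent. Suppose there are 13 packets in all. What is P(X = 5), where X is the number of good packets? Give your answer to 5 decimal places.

0.00801

X ~ Binomial(n=13, p=0.727273).
P(X=5) = C(13,5) · p^5 · (1−p)^8
= 1287 · 0.20346 · 3.0608e-05 = 0.0080148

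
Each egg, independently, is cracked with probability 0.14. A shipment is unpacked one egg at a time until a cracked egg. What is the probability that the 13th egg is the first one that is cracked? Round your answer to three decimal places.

Geometric (trials to first success), p = 0.14.
P(Y = 13) = (1−p)^12 · p = 0.16367 · 0.14 = 0.02291

0.023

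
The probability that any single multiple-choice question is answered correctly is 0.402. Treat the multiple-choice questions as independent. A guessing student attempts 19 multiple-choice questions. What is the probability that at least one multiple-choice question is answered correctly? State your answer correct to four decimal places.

P(at least one) = 1 − P(none) = 1 − (1 − 0.402)^19
= 1 − 0.000057 = 0.999943

0.9999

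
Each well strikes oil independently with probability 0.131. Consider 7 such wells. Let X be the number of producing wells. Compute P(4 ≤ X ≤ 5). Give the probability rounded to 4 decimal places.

0.0074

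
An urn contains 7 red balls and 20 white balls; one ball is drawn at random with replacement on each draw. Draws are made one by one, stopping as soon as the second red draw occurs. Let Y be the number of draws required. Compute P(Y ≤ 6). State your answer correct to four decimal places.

0.4879

Finishing within 6 draws ⇔ at least 2 successes in the first 6. With X ~ Binomial(6, 0.259259), P(Y ≤ 6) = 1 − P(X ≤ 1).
  k=0: C(6,0)·0.259259^0·0.740741^6 = 0.165195
  k=1: C(6,1)·0.259259^1·0.740741^5 = 0.346910
1 − 0.512105 = 0.487895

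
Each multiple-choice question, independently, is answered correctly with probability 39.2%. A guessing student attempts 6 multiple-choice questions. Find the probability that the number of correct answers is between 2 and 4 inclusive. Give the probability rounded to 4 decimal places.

X ~ Binomial(6, 0.392); P(2 ≤ X ≤ 4) = Σ C(6,k) p^k (1−p)^(6−k) over k:
  k=2: C(6,2)·0.392^2·0.608^4 = 0.314976
  k=3: C(6,3)·0.392^3·0.608^3 = 0.270769
  k=4: C(6,4)·0.392^4·0.608^2 = 0.130931
Total = 0.716676

0.7167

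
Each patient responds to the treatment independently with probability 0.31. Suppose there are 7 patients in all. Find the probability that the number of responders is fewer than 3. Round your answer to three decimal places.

X ~ Binomial(7, 0.31); P(X ≤ 2) = Σ C(7,k) p^k (1−p)^(7−k) over k:
  k=0: C(7,0)·0.31^0·0.69^7 = 0.07446
  k=1: C(7,1)·0.31^1·0.69^6 = 0.23418
  k=2: C(7,2)·0.31^2·0.69^5 = 0.31564
Total = 0.62428

0.624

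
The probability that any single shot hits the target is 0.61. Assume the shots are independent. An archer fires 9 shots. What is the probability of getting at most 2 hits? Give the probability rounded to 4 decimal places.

X ~ Binomial(9, 0.61); P(X ≤ 2) = Σ C(9,k) p^k (1−p)^(9−k) over k:
  k=0: C(9,0)·0.61^0·0.39^9 = 0.000209
  k=1: C(9,1)·0.61^1·0.39^8 = 0.002938
  k=2: C(9,2)·0.61^2·0.39^7 = 0.018383
Total = 0.021530

0.0215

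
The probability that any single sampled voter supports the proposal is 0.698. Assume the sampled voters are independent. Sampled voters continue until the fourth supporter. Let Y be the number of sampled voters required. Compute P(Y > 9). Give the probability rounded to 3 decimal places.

Needing more than 9 sampled voters ⇔ fewer than 4 successes in the first 9. With X ~ Binomial(9, 0.698), P(Y > 9) = P(X ≤ 3).
  k=0: C(9,0)·0.698^0·0.302^9 = 0.00002
  k=1: C(9,1)·0.698^1·0.302^8 = 0.00043
  k=2: C(9,2)·0.698^2·0.302^7 = 0.00402
  k=3: C(9,3)·0.698^3·0.302^6 = 0.02167
P(X ≤ 3) = 0.02615

0.026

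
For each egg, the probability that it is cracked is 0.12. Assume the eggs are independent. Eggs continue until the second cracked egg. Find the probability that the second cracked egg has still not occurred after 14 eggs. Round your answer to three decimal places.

0.486

Needing more than 14 eggs ⇔ fewer than 2 successes in the first 14. With X ~ Binomial(14, 0.12), P(Y > 14) = P(X ≤ 1).
  k=0: C(14,0)·0.12^0·0.88^14 = 0.16702
  k=1: C(14,1)·0.12^1·0.88^13 = 0.31885
P(X ≤ 1) = 0.48586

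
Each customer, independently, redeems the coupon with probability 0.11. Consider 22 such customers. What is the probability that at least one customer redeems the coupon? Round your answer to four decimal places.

0.9230

P(at least one) = 1 − P(none) = 1 − (1 − 0.11)^22
= 1 − 0.077016 = 0.922984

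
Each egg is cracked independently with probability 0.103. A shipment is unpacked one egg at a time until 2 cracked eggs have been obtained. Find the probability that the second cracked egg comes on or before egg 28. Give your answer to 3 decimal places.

Finishing within 28 eggs ⇔ at least 2 successes in the first 28. With X ~ Binomial(28, 0.103), P(Y ≤ 28) = 1 − P(X ≤ 1).
  k=0: C(28,0)·0.103^0·0.897^28 = 0.04766
  k=1: C(28,1)·0.103^1·0.897^27 = 0.15325
1 − 0.20091 = 0.79909

0.799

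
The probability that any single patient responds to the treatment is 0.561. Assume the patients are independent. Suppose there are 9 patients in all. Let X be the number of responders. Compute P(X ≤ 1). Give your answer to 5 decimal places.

X ~ Binomial(9, 0.561); P(X ≤ 1) = Σ C(9,k) p^k (1−p)^(9−k) over k:
  k=0: C(9,0)·0.561^0·0.439^9 = 0.0006056
  k=1: C(9,1)·0.561^1·0.439^8 = 0.0069650
Total = 0.0075706

0.00757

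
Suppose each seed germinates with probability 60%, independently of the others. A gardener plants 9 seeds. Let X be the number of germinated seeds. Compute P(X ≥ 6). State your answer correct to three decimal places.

X ~ Binomial(9, 0.60); P(X ≥ 6) = Σ C(9,k) p^k (1−p)^(9−k) over k:
  k=6: C(9,6)·0.60^6·0.40^3 = 0.25082
  k=7: C(9,7)·0.60^7·0.40^2 = 0.16124
  k=8: C(9,8)·0.60^8·0.40^1 = 0.06047
  k=9: C(9,9)·0.60^9·0.40^0 = 0.01008
Total = 0.48261

0.483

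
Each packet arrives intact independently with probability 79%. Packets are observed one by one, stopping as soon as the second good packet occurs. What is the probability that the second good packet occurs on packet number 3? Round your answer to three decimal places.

Y = trial on which the second success occurs; negative binomial, r=2, p=0.79.
P(Y=3) = C(2,1) · p^2 · (1−p)^1
= 2 · 0.6241 · 0.21 = 0.26212

0.262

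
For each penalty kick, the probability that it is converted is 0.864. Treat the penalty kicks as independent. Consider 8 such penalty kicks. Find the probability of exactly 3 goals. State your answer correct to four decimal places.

0.0017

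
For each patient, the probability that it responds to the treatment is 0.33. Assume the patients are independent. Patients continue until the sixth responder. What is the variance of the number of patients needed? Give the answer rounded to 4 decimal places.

36.9146

Y = total patients until the sixth success; negative binomial with r=6, p=0.33.
Var(Y) = r(1−p)/p² = 6·0.67 / 0.33² = 36.914601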